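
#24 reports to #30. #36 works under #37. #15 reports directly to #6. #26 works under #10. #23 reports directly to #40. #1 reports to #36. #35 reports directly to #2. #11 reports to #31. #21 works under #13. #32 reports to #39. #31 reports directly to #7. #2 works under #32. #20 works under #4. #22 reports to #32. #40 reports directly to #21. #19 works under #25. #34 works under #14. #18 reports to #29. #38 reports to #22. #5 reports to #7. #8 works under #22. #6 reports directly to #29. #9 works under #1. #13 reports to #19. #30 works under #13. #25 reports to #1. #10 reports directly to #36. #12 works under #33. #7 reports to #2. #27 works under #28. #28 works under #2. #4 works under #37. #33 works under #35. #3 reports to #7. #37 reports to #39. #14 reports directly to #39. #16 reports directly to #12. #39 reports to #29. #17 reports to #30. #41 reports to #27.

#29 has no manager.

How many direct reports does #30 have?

#30 directly manages #24, #17. That is 2 direct reports.

2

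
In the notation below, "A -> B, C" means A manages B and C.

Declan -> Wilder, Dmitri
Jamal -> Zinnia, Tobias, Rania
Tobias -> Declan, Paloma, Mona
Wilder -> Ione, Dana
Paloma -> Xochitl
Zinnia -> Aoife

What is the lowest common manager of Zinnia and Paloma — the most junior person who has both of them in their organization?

Zinnia's chain of managers is Jamal. Paloma's chain of managers is Tobias, Jamal. The first manager that appears in both chains is Jamal.

Jamal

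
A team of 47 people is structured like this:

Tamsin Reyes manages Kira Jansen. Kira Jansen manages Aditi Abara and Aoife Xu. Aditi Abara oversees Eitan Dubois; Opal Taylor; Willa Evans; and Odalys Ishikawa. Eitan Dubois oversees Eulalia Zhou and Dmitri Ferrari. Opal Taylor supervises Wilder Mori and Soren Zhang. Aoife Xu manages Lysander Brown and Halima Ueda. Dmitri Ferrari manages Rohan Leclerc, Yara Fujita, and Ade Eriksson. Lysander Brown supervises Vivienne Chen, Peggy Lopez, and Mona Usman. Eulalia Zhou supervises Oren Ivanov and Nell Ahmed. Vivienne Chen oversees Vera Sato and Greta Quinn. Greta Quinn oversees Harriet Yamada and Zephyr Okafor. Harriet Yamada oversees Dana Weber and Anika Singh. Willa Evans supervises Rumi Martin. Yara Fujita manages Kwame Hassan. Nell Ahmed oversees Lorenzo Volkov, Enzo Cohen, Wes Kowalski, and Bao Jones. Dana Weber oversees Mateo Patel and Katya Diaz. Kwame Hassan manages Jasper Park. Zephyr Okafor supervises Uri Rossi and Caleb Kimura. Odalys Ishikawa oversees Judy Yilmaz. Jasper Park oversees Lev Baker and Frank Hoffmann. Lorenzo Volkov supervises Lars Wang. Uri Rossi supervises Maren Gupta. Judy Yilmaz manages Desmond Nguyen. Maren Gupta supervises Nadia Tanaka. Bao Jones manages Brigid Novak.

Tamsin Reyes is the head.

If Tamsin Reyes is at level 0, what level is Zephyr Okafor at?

6

Chain from Zephyr Okafor up to Tamsin Reyes: Zephyr Okafor → Greta Quinn → Vivienne Chen → Lysander Brown → Aoife Xu → Kira Jansen → Tamsin Reyes. That is 6 steps up, so Zephyr Okafor is 6 levels below Tamsin Reyes.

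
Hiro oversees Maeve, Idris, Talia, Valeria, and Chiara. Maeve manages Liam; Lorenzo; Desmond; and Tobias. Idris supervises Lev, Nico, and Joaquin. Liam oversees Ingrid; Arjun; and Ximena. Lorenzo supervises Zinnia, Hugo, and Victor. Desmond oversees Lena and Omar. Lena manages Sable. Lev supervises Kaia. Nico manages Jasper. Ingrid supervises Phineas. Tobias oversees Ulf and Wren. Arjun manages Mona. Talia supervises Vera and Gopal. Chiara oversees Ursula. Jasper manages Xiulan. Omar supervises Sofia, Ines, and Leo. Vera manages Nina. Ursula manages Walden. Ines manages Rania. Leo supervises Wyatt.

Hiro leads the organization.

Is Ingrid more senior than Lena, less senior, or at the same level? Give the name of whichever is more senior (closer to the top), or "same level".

Both Ingrid and Lena are 3 levels below Hiro.

same level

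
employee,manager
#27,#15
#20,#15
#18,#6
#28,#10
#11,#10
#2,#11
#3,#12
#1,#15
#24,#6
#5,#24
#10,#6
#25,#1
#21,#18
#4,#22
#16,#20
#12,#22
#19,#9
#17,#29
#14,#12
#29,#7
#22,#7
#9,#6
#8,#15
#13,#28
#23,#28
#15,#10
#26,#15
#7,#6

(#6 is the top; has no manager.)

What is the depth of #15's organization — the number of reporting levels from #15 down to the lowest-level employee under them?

The longest chain under #15 runs #15 → #20 → #16, which is 2 levels below #15.

2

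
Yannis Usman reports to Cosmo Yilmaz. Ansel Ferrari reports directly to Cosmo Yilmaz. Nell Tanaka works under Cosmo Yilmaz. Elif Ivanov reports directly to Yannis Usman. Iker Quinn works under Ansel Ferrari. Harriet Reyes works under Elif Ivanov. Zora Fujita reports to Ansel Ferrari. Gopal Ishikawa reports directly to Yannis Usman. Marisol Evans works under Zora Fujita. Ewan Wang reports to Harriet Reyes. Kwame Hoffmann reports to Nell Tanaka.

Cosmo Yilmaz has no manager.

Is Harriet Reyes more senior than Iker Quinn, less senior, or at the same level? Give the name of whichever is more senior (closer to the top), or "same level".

Harriet Reyes is 3 levels below Cosmo Yilmaz; Iker Quinn is 2. Iker Quinn is higher.

Iker Quinn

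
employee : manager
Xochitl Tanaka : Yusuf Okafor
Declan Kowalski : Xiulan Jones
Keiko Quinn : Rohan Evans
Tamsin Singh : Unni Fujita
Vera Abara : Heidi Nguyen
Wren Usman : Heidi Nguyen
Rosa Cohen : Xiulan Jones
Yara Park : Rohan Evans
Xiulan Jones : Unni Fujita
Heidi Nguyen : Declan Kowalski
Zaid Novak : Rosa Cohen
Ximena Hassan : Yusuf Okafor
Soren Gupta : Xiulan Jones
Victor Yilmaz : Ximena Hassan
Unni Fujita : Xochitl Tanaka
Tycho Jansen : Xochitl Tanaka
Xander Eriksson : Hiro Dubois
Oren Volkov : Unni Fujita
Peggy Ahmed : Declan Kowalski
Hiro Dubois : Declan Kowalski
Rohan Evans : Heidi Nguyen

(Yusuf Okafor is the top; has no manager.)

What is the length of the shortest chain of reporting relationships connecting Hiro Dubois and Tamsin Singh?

Hiro Dubois is 3 levels below Unni Fujita, and Tamsin Singh is 1 level below Unni Fujita (their lowest common manager). The shortest path runs up from Hiro Dubois to Unni Fujita and back down to Tamsin Singh: 3 + 1 = 4 links.

4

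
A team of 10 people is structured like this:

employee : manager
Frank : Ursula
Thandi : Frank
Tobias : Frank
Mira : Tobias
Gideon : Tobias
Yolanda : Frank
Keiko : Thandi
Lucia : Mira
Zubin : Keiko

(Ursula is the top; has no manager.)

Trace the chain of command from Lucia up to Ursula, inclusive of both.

Lucia reports to Mira. Mira reports to Tobias. Tobias reports to Frank. Frank reports to Ursula. Ursula is at the top.

Lucia -> Mira -> Tobias -> Frank -> Ursula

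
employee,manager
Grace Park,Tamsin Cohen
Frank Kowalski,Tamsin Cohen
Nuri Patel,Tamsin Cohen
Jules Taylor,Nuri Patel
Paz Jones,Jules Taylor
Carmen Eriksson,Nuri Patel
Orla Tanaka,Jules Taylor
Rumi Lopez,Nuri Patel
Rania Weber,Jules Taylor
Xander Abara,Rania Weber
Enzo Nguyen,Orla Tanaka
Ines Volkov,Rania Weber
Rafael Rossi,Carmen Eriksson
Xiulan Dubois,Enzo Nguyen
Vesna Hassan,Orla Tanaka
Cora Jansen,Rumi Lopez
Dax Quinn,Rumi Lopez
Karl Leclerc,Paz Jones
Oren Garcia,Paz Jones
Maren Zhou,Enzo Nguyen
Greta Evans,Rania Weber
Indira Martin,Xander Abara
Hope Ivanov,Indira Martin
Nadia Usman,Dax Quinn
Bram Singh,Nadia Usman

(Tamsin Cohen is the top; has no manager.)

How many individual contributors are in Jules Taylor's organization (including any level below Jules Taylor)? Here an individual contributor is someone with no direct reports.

8

The people in Jules Taylor's organization with no one reporting to them are Greta Evans, Ines Volkov, Hope Ivanov, Vesna Hassan, Maren Zhou, Xiulan Dubois, Oren Garcia, Karl Leclerc. That is 8.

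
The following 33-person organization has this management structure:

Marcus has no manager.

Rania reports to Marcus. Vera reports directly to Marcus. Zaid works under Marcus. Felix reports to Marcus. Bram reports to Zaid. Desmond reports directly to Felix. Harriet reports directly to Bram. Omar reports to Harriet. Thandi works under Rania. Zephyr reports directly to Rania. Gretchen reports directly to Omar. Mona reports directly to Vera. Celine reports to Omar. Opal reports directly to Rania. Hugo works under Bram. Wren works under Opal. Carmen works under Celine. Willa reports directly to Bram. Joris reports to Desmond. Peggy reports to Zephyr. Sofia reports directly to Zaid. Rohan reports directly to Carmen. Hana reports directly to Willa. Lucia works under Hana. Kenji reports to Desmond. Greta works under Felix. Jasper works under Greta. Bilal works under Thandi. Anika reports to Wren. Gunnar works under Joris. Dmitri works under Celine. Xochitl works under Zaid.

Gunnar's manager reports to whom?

Gunnar reports to Joris, and Joris reports to Desmond. So Gunnar's skip-level manager is Desmond.

Desmond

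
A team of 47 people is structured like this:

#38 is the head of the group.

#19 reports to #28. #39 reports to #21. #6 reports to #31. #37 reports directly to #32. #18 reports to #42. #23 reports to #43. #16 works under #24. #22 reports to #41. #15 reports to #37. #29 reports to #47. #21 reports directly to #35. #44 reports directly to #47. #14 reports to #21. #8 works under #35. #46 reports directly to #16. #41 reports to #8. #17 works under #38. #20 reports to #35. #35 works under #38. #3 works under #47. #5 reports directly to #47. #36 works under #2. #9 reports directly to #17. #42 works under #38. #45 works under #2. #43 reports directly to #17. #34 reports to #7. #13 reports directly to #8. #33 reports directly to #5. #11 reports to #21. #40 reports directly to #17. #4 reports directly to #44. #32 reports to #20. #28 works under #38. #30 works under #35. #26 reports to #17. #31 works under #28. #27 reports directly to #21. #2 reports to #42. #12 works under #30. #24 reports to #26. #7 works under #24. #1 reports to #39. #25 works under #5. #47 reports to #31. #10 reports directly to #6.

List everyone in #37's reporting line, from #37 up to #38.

#37 -> #32 -> #20 -> #35 -> #38

#37 reports to #32. #32 reports to #20. #20 reports to #35. #35 reports to #38. #38 is at the top.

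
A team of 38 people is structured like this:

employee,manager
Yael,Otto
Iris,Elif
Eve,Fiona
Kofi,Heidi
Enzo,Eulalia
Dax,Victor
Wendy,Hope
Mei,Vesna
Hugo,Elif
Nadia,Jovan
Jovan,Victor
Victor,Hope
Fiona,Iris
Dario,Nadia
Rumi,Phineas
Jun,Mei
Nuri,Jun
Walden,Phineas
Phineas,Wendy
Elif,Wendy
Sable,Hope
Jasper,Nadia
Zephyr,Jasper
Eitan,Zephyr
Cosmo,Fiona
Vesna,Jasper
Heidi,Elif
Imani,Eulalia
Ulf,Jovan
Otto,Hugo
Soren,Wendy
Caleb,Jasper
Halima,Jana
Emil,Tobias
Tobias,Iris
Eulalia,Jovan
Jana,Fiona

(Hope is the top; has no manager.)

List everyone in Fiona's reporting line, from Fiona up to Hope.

Fiona reports to Iris. Iris reports to Elif. Elif reports to Wendy. Wendy reports to Hope. Hope is at the top.

Fiona -> Iris -> Elif -> Wendy -> Hope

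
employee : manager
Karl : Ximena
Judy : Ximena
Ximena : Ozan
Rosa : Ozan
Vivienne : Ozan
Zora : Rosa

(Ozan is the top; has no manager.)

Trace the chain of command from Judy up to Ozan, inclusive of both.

Judy -> Ximena -> Ozan

Judy reports to Ximena. Ximena reports to Ozan. Ozan is at the top.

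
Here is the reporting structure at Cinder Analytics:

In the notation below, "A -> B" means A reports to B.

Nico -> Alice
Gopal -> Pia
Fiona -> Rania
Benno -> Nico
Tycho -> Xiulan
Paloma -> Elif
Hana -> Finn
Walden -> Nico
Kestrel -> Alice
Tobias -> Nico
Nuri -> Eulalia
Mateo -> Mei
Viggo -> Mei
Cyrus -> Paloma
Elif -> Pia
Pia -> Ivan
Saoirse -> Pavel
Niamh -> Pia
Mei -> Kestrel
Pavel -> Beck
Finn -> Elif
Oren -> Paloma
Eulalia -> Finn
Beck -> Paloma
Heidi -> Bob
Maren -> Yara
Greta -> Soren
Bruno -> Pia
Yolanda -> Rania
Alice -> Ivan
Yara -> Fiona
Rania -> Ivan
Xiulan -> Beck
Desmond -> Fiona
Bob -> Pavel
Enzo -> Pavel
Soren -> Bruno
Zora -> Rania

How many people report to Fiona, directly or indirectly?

Fiona directly manages Yara, Desmond. Under Yara: Maren (1). Desmond has no reports. So Fiona's organization is 2 direct reports plus everyone under them: 2 + 1 = 3.

3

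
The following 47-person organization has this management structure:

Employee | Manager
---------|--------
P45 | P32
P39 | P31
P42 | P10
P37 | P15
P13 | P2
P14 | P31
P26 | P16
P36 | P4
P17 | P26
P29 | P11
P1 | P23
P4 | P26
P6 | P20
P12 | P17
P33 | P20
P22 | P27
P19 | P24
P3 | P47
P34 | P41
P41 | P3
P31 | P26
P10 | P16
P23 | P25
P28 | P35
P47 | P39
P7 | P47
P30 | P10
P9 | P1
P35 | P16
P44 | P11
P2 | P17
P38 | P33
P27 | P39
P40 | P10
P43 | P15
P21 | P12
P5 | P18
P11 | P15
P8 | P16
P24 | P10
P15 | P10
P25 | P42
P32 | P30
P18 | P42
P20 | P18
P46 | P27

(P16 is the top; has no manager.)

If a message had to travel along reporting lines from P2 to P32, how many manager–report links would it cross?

6

P2 is 3 levels below P16, and P32 is 3 levels below P16 (their lowest common manager). The shortest path runs up from P2 to P16 and back down to P32: 3 + 3 = 6 links.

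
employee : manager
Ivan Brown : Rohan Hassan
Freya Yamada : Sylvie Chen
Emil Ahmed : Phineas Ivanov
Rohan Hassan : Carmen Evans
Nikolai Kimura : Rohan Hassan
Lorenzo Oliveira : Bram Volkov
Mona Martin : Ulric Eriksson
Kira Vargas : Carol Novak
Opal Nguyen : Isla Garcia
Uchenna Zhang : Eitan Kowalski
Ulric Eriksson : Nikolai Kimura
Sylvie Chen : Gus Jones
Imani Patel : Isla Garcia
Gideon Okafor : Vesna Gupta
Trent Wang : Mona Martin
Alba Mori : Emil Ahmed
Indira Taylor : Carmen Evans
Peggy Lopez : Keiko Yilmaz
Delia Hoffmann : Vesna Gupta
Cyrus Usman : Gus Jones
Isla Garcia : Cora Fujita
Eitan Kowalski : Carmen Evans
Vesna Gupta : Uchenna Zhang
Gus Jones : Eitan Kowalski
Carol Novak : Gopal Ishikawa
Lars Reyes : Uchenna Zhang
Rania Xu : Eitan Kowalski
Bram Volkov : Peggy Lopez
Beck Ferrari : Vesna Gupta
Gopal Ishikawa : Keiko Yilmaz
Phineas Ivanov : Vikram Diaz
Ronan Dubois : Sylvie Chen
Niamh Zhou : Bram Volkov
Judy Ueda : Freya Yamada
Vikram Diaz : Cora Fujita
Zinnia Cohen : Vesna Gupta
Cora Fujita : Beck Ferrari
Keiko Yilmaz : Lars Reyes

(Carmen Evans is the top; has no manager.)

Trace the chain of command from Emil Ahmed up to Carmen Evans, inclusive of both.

Emil Ahmed reports to Phineas Ivanov. Phineas Ivanov reports to Vikram Diaz. Vikram Diaz reports to Cora Fujita. Cora Fujita reports to Beck Ferrari. Beck Ferrari reports to Vesna Gupta. Vesna Gupta reports to Uchenna Zhang. Uchenna Zhang reports to Eitan Kowalski. Eitan Kowalski reports to Carmen Evans. Carmen Evans is at the top.

Emil Ahmed -> Phineas Ivanov -> Vikram Diaz -> Cora Fujita -> Beck Ferrari -> Vesna Gupta -> Uchenna Zhang -> Eitan Kowalski -> Carmen Evans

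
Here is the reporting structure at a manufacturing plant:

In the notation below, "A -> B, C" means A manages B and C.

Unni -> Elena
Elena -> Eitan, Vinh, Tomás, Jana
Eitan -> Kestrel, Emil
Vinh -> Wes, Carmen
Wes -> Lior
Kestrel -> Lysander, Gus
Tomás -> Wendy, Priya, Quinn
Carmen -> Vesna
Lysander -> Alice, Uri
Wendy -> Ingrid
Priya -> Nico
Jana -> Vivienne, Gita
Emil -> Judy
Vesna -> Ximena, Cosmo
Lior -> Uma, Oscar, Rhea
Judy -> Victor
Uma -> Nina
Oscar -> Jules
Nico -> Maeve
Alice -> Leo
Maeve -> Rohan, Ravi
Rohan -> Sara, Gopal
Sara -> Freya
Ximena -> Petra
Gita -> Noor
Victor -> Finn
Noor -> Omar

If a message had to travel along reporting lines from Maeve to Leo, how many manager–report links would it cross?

9

Maeve is 4 levels below Elena, and Leo is 5 levels below Elena (their lowest common manager). The shortest path runs up from Maeve to Elena and back down to Leo: 4 + 5 = 9 links.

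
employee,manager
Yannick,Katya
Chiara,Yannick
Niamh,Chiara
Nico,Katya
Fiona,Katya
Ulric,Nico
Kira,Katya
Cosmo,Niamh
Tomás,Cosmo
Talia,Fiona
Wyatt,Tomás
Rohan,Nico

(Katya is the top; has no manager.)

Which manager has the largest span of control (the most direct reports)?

Direct-report counts: Katya has 4; Fiona has 1; Nico has 2; Yannick has 1; Chiara has 1; Niamh has 1; Cosmo has 1; Tomás has 1. The largest is 4, held by Katya.

Katya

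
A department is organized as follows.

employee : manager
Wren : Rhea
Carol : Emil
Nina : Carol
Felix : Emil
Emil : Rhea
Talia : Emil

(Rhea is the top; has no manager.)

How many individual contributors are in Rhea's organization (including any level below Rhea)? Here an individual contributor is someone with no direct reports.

The people in Rhea's organization with no one reporting to them are Wren, Talia, Nina, Felix. That is 4.

4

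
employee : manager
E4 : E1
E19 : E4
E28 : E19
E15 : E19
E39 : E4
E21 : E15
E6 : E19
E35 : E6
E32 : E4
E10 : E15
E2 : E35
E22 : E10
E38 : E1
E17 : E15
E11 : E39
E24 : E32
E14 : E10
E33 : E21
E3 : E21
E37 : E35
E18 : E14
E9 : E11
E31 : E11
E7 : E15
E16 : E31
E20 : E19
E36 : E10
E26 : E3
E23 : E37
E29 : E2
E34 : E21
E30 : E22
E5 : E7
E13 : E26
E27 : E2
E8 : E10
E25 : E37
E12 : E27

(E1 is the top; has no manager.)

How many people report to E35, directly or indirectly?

7

E35 directly manages E2, E37. Under E2: E27, E12, E29 (3). Under E37: E25, E23 (2). So E35's organization is 2 direct reports plus everyone under them: 4 + 3 = 7.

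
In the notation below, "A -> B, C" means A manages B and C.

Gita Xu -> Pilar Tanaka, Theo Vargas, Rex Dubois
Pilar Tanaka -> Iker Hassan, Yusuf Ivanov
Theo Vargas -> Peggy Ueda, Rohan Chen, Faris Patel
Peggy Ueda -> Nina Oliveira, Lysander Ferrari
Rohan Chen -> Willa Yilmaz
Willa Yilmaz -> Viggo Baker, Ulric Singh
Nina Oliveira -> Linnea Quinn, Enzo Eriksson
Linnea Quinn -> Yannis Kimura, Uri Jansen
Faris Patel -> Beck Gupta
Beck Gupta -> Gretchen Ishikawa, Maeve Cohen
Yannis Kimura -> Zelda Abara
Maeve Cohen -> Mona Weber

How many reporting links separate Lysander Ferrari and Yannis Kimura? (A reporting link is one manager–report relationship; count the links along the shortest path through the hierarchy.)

Lysander Ferrari is 1 level below Peggy Ueda, and Yannis Kimura is 3 levels below Peggy Ueda (their lowest common manager). The shortest path runs up from Lysander Ferrari to Peggy Ueda and back down to Yannis Kimura: 1 + 3 = 4 links.

4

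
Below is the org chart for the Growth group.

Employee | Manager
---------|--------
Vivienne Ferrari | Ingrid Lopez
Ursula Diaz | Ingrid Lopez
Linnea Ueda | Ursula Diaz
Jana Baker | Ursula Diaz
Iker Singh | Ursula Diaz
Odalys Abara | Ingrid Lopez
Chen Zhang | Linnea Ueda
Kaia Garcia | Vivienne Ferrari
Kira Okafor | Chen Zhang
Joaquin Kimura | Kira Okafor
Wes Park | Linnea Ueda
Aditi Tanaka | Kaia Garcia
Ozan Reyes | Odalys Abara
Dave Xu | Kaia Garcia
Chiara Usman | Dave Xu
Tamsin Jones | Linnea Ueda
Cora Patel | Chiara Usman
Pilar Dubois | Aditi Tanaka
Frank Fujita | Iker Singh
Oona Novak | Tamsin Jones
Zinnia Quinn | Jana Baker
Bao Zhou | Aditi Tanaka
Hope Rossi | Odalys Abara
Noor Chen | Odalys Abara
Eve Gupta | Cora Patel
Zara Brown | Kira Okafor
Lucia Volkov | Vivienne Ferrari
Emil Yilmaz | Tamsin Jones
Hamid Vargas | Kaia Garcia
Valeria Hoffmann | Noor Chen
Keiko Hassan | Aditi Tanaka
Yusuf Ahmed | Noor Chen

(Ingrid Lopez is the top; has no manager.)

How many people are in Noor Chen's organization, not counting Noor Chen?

Noor Chen directly manages Valeria Hoffmann, Yusuf Ahmed. Valeria Hoffmann has no reports. Yusuf Ahmed has no reports. So Noor Chen's organization is 2 direct reports plus everyone under them: 1 + 1 = 2.

2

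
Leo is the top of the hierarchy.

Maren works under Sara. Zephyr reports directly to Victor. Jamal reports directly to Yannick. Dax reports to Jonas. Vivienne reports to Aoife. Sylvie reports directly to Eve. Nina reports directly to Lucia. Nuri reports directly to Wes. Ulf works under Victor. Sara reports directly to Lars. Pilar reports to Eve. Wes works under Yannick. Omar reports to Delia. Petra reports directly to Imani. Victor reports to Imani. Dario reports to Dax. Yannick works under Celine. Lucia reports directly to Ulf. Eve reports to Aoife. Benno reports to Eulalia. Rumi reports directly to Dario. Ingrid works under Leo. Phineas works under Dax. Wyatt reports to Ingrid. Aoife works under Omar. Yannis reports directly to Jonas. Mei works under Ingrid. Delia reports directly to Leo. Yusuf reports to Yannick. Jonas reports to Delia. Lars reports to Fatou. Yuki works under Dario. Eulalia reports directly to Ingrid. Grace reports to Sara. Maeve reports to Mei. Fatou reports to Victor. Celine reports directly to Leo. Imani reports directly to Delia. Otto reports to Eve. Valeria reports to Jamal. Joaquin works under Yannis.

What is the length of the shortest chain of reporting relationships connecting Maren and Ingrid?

8

Maren is 7 levels below Leo, and Ingrid is 1 level below Leo (their lowest common manager). The shortest path runs up from Maren to Leo and back down to Ingrid: 7 + 1 = 8 links.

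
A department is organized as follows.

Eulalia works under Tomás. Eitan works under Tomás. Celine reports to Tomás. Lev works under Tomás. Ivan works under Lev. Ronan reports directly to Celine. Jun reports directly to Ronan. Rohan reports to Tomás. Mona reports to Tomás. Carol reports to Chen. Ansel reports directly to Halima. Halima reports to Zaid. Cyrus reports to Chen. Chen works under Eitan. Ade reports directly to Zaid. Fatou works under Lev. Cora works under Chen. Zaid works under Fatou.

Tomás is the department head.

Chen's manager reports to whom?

Tomás

Chen reports to Eitan, and Eitan reports to Tomás. So Chen's skip-level manager is Tomás.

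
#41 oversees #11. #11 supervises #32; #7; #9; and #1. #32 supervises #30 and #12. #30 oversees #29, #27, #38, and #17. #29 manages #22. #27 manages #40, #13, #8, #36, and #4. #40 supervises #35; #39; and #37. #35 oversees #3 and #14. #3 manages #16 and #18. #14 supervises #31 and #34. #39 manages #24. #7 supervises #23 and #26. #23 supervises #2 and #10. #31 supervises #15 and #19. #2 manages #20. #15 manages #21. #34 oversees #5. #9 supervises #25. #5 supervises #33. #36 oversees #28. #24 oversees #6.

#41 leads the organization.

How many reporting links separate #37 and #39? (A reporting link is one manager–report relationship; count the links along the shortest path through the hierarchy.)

#37 is 1 level below #40, and #39 is 1 level below #40 (their lowest common manager). The shortest path runs up from #37 to #40 and back down to #39: 1 + 1 = 2 links.

2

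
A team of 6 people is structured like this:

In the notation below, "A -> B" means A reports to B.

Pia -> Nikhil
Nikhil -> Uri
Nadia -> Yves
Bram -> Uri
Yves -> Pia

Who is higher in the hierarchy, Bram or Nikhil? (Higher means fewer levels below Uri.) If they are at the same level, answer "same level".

same level

Both Bram and Nikhil are 1 level below Uri.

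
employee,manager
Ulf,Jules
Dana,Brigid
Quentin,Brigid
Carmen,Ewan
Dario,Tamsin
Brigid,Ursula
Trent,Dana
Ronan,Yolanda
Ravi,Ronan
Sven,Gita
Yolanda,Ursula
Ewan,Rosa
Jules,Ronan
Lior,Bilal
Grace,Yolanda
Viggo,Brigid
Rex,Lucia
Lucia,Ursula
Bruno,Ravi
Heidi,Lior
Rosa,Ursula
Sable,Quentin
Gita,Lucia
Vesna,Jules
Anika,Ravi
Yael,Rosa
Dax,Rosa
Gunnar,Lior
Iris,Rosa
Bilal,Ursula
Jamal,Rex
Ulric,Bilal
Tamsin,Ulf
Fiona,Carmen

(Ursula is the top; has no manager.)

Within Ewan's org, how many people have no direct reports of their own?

1

The only person in Ewan's organization with no one reporting to them is Fiona. That is 1.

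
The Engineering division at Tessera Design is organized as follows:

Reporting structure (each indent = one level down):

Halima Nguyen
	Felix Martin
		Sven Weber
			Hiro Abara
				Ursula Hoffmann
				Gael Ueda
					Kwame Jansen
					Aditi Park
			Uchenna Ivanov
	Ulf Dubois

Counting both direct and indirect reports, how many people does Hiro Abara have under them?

Hiro Abara directly manages Ursula Hoffmann, Gael Ueda. Ursula Hoffmann has no reports. Under Gael Ueda: Aditi Park, Kwame Jansen (2). So Hiro Abara's organization is 2 direct reports plus everyone under them: 1 + 3 = 4.

4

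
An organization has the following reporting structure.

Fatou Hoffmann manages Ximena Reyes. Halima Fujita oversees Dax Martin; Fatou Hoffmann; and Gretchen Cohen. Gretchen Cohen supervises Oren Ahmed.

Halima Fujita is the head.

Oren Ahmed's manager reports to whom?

Halima Fujita

Oren Ahmed reports to Gretchen Cohen, and Gretchen Cohen reports to Halima Fujita. So Oren Ahmed's skip-level manager is Halima Fujita.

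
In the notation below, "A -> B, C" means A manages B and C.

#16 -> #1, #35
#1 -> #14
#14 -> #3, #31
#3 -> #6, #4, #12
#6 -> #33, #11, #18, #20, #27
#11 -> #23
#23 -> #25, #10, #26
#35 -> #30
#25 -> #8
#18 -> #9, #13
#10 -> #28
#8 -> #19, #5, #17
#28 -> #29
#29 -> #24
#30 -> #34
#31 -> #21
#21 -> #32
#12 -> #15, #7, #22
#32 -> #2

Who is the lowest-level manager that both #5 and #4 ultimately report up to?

#3

#5's chain of managers is #8, #25, #23, #11, #6, #3, #14, #1, #16. #4's chain of managers is #3, #14, #1, #16. The first manager that appears in both chains is #3.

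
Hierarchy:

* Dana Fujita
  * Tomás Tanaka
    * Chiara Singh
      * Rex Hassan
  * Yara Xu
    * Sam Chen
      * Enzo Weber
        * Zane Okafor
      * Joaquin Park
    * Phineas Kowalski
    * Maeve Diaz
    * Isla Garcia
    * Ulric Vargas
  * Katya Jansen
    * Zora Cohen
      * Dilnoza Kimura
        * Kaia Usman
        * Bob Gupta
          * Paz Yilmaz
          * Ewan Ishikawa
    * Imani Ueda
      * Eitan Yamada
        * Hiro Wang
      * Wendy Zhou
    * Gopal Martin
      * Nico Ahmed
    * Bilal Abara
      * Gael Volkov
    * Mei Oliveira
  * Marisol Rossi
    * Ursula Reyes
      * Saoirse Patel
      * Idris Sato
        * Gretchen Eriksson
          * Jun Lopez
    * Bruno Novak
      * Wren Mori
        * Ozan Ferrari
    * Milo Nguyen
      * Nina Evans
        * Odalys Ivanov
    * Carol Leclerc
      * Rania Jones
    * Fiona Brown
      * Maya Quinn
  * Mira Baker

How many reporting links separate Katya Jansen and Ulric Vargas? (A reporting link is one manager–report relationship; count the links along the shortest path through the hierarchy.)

Katya Jansen is 1 level below Dana Fujita, and Ulric Vargas is 2 levels below Dana Fujita (their lowest common manager). The shortest path runs up from Katya Jansen to Dana Fujita and back down to Ulric Vargas: 1 + 2 = 3 links.

3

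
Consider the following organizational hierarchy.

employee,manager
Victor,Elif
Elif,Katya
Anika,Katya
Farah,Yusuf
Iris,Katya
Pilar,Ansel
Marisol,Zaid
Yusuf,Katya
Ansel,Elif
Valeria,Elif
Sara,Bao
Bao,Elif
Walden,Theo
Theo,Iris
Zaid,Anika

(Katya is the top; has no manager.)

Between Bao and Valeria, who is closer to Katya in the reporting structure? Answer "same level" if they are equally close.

same level

Both Bao and Valeria are 2 levels below Katya.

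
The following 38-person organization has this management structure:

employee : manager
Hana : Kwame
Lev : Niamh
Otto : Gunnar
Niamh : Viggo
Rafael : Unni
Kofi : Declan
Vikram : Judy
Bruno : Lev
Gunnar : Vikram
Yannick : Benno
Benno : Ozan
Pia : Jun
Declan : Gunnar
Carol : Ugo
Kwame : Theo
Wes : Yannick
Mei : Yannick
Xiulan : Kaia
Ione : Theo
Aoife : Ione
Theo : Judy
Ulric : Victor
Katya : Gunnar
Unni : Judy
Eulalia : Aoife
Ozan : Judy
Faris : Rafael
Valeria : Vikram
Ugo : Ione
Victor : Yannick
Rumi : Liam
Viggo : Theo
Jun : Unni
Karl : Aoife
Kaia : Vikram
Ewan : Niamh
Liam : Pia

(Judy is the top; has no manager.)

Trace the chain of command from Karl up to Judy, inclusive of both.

Karl -> Aoife -> Ione -> Theo -> Judy

Karl reports to Aoife. Aoife reports to Ione. Ione reports to Theo. Theo reports to Judy. Judy is at the top.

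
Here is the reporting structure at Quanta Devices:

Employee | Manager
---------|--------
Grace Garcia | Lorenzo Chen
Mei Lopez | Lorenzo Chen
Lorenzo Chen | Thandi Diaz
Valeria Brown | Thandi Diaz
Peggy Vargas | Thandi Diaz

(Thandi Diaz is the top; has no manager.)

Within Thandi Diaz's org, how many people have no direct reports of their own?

4

The people in Thandi Diaz's organization with no one reporting to them are Valeria Brown, Grace Garcia, Mei Lopez, Peggy Vargas. That is 4.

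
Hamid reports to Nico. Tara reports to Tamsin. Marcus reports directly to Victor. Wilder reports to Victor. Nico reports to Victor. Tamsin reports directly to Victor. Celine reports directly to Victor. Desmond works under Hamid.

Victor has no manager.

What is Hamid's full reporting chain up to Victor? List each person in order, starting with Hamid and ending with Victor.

Hamid -> Nico -> Victor

Hamid reports to Nico. Nico reports to Victor. Victor is at the top.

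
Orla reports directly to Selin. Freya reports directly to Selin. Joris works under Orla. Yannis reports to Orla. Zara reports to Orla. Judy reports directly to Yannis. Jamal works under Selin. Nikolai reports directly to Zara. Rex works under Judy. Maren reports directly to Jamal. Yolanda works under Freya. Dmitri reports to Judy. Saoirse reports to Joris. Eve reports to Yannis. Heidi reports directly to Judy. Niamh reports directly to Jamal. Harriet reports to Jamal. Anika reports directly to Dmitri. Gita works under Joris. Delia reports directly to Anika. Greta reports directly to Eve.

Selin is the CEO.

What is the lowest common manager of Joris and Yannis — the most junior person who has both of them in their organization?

Joris's chain of managers is Orla, Selin. Yannis's chain of managers is Orla, Selin. The first manager that appears in both chains is Orla.

Orla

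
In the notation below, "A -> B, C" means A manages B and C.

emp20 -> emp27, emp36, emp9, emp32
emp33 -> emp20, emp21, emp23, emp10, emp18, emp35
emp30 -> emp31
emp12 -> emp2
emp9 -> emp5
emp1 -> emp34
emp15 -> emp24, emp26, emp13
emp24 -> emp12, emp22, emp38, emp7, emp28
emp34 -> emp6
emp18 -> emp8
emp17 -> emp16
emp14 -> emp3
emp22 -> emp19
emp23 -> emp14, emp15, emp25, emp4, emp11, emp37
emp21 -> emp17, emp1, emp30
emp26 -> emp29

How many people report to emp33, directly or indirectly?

37

emp33 directly manages emp20, emp21, emp23, emp10, emp18, emp35. Under emp20: emp32, emp9, emp5, emp36, emp27 (5). Under emp21: emp30, emp31, emp1, emp34, emp6, emp17, emp16 (7). Under emp23: emp37, emp11, emp4, emp25, emp15, emp13, emp26, emp29, emp24, emp28, emp7, emp38, emp22, emp19, emp12, emp2, emp14, emp3 (18). emp10 has no reports. Under emp18: emp8 (1). emp35 has no reports. So emp33's organization is 6 direct reports plus everyone under them: 6 + 8 + 19 + 1 + 2 + 1 = 37.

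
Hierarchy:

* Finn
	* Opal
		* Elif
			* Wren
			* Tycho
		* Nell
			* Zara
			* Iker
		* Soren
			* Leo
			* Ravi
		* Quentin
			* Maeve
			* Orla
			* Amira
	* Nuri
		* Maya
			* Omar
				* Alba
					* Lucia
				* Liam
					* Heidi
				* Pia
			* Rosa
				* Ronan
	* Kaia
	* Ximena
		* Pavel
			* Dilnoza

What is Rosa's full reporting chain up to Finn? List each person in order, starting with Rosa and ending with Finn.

Rosa -> Maya -> Nuri -> Finn

Rosa reports to Maya. Maya reports to Nuri. Nuri reports to Finn. Finn is at the top.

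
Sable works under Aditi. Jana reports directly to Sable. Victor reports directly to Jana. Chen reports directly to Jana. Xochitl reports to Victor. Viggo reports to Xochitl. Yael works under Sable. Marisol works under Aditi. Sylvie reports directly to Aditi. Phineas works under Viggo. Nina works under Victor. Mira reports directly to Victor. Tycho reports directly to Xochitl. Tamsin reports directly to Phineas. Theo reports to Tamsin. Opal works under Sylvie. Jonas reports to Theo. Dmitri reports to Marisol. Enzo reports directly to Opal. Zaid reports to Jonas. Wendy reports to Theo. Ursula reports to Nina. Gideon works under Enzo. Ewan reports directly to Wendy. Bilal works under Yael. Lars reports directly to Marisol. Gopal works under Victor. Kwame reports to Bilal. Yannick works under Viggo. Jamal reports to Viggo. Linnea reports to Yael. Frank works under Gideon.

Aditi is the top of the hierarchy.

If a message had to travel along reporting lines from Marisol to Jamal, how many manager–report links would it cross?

Marisol is 1 level below Aditi, and Jamal is 6 levels below Aditi (their lowest common manager). The shortest path runs up from Marisol to Aditi and back down to Jamal: 1 + 6 = 7 links.

7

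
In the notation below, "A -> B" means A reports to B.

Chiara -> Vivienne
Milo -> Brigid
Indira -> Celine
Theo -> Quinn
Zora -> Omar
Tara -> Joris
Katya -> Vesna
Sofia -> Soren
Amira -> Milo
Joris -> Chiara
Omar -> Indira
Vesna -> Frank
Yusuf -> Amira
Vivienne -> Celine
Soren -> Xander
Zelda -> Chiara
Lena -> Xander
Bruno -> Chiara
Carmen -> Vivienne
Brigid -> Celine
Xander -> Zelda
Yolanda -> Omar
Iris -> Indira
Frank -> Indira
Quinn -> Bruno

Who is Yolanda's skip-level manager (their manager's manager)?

Indira

Yolanda reports to Omar, and Omar reports to Indira. So Yolanda's skip-level manager is Indira.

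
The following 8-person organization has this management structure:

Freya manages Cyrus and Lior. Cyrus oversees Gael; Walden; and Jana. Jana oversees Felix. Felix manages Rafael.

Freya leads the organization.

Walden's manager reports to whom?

Freya

Walden reports to Cyrus, and Cyrus reports to Freya. So Walden's skip-level manager is Freya.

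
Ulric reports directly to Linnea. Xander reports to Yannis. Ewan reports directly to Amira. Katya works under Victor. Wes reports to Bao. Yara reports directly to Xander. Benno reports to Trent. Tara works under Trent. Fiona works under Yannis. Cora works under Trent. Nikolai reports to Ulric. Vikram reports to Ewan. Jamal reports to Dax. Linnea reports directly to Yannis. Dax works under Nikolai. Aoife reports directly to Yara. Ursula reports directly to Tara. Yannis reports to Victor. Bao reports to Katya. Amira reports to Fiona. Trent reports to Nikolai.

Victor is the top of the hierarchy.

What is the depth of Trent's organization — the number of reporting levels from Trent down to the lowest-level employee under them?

2

The longest chain under Trent runs Trent → Tara → Ursula, which is 2 levels below Trent.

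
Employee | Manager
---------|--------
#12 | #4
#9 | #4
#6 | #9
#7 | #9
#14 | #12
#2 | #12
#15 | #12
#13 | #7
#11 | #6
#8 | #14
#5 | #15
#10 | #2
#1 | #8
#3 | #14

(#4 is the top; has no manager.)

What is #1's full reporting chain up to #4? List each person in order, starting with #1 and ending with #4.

#1 reports to #8. #8 reports to #14. #14 reports to #12. #12 reports to #4. #4 is at the top.

#1 -> #8 -> #14 -> #12 -> #4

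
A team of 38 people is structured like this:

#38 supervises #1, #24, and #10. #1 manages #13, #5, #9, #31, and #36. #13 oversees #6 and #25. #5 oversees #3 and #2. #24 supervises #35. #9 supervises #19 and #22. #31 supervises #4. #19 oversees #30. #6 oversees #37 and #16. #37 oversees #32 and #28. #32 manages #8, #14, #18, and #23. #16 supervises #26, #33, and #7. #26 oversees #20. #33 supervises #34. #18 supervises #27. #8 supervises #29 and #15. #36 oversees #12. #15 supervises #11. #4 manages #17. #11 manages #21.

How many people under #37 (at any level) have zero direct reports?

The people in #37's organization with no one reporting to them are #28, #23, #21, #29, #14, #27. That is 6.

6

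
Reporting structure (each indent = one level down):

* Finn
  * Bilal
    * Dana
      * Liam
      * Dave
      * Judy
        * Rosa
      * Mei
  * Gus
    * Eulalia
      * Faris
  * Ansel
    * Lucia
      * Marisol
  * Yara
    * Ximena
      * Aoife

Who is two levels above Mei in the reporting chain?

Mei reports to Dana, and Dana reports to Bilal. So Mei's skip-level manager is Bilal.

Bilal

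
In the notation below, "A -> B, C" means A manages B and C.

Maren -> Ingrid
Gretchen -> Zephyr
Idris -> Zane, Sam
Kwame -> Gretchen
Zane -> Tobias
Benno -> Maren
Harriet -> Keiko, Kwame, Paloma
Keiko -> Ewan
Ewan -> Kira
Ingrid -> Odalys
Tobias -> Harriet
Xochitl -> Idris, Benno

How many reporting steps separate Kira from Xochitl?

7

Chain from Kira up to Xochitl: Kira → Ewan → Keiko → Harriet → Tobias → Zane → Idris → Xochitl. That is 7 steps up, so Kira is 7 levels below Xochitl.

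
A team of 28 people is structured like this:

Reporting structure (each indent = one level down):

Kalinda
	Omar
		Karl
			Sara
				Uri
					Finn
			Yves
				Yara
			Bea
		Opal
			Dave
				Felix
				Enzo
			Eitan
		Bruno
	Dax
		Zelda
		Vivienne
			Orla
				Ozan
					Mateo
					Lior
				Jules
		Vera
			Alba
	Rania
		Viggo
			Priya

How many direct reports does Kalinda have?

3

Kalinda directly manages Omar, Dax, Rania. That is 3 direct reports.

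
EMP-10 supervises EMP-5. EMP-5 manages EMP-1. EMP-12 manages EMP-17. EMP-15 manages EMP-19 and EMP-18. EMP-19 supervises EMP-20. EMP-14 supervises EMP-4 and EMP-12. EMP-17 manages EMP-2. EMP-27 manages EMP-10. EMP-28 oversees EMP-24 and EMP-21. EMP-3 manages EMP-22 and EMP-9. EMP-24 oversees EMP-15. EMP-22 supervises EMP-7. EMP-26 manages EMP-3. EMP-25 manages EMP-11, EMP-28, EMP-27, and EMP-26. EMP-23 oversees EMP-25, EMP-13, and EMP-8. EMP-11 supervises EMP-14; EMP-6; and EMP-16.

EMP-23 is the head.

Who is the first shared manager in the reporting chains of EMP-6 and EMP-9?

EMP-25

EMP-6's chain of managers is EMP-11, EMP-25, EMP-23. EMP-9's chain of managers is EMP-3, EMP-26, EMP-25, EMP-23. The first manager that appears in both chains is EMP-25.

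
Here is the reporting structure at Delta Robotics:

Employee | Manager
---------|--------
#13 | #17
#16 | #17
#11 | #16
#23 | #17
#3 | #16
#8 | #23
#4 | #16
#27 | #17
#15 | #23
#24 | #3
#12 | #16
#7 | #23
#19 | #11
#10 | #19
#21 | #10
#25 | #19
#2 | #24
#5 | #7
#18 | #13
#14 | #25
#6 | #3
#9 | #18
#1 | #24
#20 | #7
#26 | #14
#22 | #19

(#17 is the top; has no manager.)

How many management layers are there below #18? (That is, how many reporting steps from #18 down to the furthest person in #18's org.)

1

The longest chain under #18 runs #18 → #9, which is 1 level below #18.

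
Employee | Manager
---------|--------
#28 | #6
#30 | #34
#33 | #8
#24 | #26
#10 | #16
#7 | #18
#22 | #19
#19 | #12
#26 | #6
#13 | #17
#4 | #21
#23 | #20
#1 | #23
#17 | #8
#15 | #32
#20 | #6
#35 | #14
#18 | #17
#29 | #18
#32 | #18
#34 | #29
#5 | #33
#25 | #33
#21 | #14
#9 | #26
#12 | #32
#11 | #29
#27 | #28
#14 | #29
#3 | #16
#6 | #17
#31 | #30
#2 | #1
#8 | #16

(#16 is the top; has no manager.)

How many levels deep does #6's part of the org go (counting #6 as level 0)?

4

The longest chain under #6 runs #6 → #20 → #23 → #1 → #2, which is 4 levels below #6.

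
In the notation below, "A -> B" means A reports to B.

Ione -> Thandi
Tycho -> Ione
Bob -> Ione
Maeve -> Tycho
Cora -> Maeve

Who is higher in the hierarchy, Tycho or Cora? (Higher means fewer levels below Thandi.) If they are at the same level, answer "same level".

Tycho

Tycho is 2 levels below Thandi; Cora is 4. Tycho is higher.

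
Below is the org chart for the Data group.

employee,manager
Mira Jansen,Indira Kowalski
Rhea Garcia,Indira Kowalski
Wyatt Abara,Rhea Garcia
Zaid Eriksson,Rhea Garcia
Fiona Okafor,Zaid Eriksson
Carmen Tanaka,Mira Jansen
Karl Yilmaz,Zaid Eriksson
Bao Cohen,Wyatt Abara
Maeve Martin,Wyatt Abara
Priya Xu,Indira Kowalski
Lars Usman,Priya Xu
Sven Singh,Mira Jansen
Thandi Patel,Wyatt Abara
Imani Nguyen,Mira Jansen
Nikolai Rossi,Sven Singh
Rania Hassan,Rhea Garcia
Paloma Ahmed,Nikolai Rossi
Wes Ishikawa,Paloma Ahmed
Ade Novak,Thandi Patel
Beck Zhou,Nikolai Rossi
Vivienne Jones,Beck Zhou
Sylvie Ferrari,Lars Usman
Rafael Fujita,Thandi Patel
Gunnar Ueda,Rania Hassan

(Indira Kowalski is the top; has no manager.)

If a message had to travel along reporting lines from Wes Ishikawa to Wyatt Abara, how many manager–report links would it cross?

7

Wes Ishikawa is 5 levels below Indira Kowalski, and Wyatt Abara is 2 levels below Indira Kowalski (their lowest common manager). The shortest path runs up from Wes Ishikawa to Indira Kowalski and back down to Wyatt Abara: 5 + 2 = 7 links.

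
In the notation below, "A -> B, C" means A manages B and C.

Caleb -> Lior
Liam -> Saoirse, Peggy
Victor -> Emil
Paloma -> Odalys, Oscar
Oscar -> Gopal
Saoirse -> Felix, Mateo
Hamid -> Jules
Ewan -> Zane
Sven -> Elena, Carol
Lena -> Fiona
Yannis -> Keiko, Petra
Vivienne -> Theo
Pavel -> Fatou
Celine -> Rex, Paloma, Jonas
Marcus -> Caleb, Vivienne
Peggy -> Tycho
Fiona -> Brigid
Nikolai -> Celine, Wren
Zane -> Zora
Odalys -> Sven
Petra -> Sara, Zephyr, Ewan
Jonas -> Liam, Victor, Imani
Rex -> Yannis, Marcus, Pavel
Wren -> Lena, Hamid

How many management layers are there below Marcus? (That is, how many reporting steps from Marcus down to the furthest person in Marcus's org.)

The longest chain under Marcus runs Marcus → Vivienne → Theo, which is 2 levels below Marcus.

2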